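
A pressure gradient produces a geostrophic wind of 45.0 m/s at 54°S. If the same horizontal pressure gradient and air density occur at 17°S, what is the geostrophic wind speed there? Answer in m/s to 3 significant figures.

125 m/s

With the same pressure gradient and density, V_g ∝ 1/f ∝ 1/sin φ.
V₂ = V₁ · sin φ₁ / sin φ₂ = 45.0 × sin 54° / sin 17°
V₂ = 45.0 × 0.8090/0.2924 = 125 m/s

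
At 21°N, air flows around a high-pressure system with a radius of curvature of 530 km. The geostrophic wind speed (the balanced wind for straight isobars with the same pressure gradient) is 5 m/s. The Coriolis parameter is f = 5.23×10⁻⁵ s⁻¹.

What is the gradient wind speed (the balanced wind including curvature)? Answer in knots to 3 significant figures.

12.7 knots

Around a high, pressure-gradient force acts outward with centrifugal, so Coriolis balances both:
fV = (1/ρ)|∂P/∂n| + V²/R  →  V² − fR·V + fR·V_g = 0
With fR = 5.23×10⁻⁵ × 530×10³ m = 27.7 m/s:
V = [fR − √((fR)² − 4 fR V_g)]/2 = [27.7 − √(27.7² − 4×27.7×5)]/2 = 6.55 m/s
Supergeostrophic (V > V_g = 5 m/s), as expected around a high.
Converting: 6.55 m/s × 1.944 = 12.7 knots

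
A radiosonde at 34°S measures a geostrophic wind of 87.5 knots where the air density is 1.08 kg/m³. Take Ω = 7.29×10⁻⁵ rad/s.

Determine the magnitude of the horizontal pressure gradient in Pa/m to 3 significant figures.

Coriolis parameter at 34°S:
f = 2Ω sin φ = 2 × 7.29×10⁻⁵ × sin 34° = 8.15×10⁻⁵ s⁻¹
Wind speed in SI: 87.5 knots = 45.0 m/s
Geostrophic balance rearranged: |∂P/∂n| = f ρ V_g
|∂P/∂n| = 8.15×10⁻⁵ × 1.08 × 45.0 = 3.96×10⁻³ Pa/m

3.96×10⁻³ Pa/m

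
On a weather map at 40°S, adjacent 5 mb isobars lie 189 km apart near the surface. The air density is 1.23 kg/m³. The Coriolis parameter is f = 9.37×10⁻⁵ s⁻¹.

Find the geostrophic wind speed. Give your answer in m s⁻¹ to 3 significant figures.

23.0 m s⁻¹

Pressure gradient: |∂P/∂n| = 500 Pa / 189000 m = 2.65×10⁻³ Pa/m
Geostrophic balance (pressure-gradient force = Coriolis force):
V_g = (1/(fρ)) |∂P/∂n| = 2.65×10⁻³ / (9.37×10⁻⁵ × 1.23) = 23.0 m/s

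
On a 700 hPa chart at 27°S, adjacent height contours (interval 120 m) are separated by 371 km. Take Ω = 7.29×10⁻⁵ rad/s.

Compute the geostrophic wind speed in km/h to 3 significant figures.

Coriolis parameter at 27°S:
f = 2Ω sin φ = 2 × 7.29×10⁻⁵ × sin 27° = 6.62×10⁻⁵ s⁻¹
Height gradient: |∂Z/∂n| = 120 m / 371000 m = 3.23×10⁻⁴
On a pressure surface, geostrophic balance gives V_g = (g/f)|∂Z/∂n|:
V_g = 9.81 × 3.23×10⁻⁴ / 6.62×10⁻⁵ = 47.9 m/s
Converting: 47.9 m/s × 3.6 = 173 km/h

173 km/h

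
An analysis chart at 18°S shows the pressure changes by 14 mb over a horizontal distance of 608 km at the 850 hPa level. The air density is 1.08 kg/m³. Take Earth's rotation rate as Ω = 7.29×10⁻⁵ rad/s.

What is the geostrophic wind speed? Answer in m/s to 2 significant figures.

47 m/s

Coriolis parameter at 18°S:
f = 2Ω sin φ = 2 × 7.29×10⁻⁵ × sin 18° = 4.51×10⁻⁵ s⁻¹
Pressure gradient: |∂P/∂n| = 1400 Pa / 608000 m = 2.30×10⁻³ Pa/m
Geostrophic balance (pressure-gradient force = Coriolis force):
V_g = (1/(fρ)) |∂P/∂n| = 2.30×10⁻³ / (4.51×10⁻⁵ × 1.08) = 47.3 m/s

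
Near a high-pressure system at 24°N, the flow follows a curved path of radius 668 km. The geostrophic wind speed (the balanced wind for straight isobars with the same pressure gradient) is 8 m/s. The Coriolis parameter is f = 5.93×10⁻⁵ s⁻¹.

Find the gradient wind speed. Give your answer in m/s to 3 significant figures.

11.1 m/s

Around a high, pressure-gradient force acts outward with centrifugal, so Coriolis balances both:
fV = (1/ρ)|∂P/∂n| + V²/R  →  V² − fR·V + fR·V_g = 0
With fR = 5.93×10⁻⁵ × 668×10³ m = 39.6 m/s:
V = [fR − √((fR)² − 4 fR V_g)]/2 = [39.6 − √(39.6² − 4×39.6×8)]/2 = 11.1 m/s
Supergeostrophic (V > V_g = 8 m/s), as expected around a high.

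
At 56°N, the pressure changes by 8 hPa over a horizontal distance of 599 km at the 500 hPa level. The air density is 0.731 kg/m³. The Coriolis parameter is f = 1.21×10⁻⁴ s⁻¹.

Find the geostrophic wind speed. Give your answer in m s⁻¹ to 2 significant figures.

15 m s⁻¹

Pressure gradient: |∂P/∂n| = 800 Pa / 599000 m = 1.34×10⁻³ Pa/m
Geostrophic balance (pressure-gradient force = Coriolis force):
V_g = (1/(fρ)) |∂P/∂n| = 1.34×10⁻³ / (1.21×10⁻⁴ × 0.731) = 15.1 m/s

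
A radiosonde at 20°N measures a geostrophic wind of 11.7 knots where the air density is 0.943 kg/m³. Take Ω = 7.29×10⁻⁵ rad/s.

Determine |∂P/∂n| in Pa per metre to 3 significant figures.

2.83×10⁻⁴ Pa/m

Coriolis parameter at 20°N:
f = 2Ω sin φ = 2 × 7.29×10⁻⁵ × sin 20° = 4.99×10⁻⁵ s⁻¹
Wind speed in SI: 11.7 knots = 6.02 m/s
Geostrophic balance rearranged: |∂P/∂n| = f ρ V_g
|∂P/∂n| = 4.99×10⁻⁵ × 0.943 × 6.02 = 2.83×10⁻⁴ Pa/m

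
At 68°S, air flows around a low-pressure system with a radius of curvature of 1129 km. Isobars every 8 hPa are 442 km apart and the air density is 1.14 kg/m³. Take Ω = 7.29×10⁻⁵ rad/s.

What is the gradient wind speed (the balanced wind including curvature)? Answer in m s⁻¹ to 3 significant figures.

Coriolis parameter at 68°S:
f = 2Ω sin φ = 2 × 7.29×10⁻⁵ × sin 68° = 1.35×10⁻⁴ s⁻¹
Pressure gradient: |∂P/∂n| = 800 Pa / 442000 m = 1.81×10⁻³ Pa/m
Geostrophic speed: V_g = |∂P/∂n|/(fρ) = 1.81×10⁻³/(1.35×10⁻⁴ × 1.14) = 11.7 m/s
Around a low, centrifugal force acts outward with Coriolis, so pressure-gradient force balances both:
(1/ρ)|∂P/∂n| = fV + V²/R  →  V² + fR·V − fR·V_g = 0
With fR = 1.35×10⁻⁴ × 1129×10³ m = 153 m/s:
V = [−fR + √((fR)² + 4 fR V_g)]/2 = [−153 + √(153² + 4×153×11.7)]/2 = 11 m/s
Subgeostrophic (V < V_g = 11.7 m/s), as expected around a low.

11.0 m s⁻¹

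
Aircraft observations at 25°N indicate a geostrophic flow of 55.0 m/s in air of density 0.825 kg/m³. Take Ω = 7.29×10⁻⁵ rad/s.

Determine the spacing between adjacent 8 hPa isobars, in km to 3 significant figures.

Coriolis parameter at 25°N:
f = 2Ω sin φ = 2 × 7.29×10⁻⁵ × sin 25° = 6.16×10⁻⁵ s⁻¹
Geostrophic balance rearranged: |∂P/∂n| = f ρ V_g
|∂P/∂n| = 6.16×10⁻⁵ × 0.825 × 55.0 = 2.80×10⁻³ Pa/m
Isobar spacing: Δn = ΔP/|∂P/∂n| = 800 Pa / 2.80×10⁻³ Pa/m = 286133 m ≈ 286 km

286 km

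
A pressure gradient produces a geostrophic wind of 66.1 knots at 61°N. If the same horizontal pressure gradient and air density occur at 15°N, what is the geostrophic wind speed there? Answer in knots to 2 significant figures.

220 knots

With the same pressure gradient and density, V_g ∝ 1/f ∝ 1/sin φ.
V₂ = V₁ · sin φ₁ / sin φ₂ = 66.1 × sin 61° / sin 15°
V₂ = 66.1 × 0.8746/0.2588 = 220 knots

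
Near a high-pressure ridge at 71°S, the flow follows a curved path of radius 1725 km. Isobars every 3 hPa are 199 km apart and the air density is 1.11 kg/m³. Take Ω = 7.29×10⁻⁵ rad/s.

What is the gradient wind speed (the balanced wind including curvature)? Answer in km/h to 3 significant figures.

Coriolis parameter at 71°S:
f = 2Ω sin φ = 2 × 7.29×10⁻⁵ × sin 71° = 1.38×10⁻⁴ s⁻¹
Pressure gradient: |∂P/∂n| = 300 Pa / 199000 m = 1.51×10⁻³ Pa/m
Geostrophic speed: V_g = |∂P/∂n|/(fρ) = 1.51×10⁻³/(1.38×10⁻⁴ × 1.11) = 9.85 m/s
Around a high, pressure-gradient force acts outward with centrifugal, so Coriolis balances both:
fV = (1/ρ)|∂P/∂n| + V²/R  →  V² − fR·V + fR·V_g = 0
With fR = 1.38×10⁻⁴ × 1725×10³ m = 238 m/s:
V = [fR − √((fR)² − 4 fR V_g)]/2 = [238 − √(238² − 4×238×9.85)]/2 = 10.3 m/s
Supergeostrophic (V > V_g = 9.85 m/s), as expected around a high.
Converting: 10.3 m/s × 3.6 = 37.1 km/h

37.1 km/h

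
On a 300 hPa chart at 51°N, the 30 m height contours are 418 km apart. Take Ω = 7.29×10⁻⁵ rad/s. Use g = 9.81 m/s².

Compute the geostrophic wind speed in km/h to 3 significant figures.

Coriolis parameter at 51°N:
f = 2Ω sin φ = 2 × 7.29×10⁻⁵ × sin 51° = 1.13×10⁻⁴ s⁻¹
Height gradient: |∂Z/∂n| = 30 m / 418000 m = 7.18×10⁻⁵
On a pressure surface, geostrophic balance gives V_g = (g/f)|∂Z/∂n|:
V_g = 9.81 × 7.18×10⁻⁵ / 1.13×10⁻⁴ = 6.21 m/s
Converting: 6.21 m/s × 3.6 = 22.4 km/h

22.4 km/h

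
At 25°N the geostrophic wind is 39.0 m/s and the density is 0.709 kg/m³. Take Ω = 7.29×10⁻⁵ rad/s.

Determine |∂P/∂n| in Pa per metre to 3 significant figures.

Coriolis parameter at 25°N:
f = 2Ω sin φ = 2 × 7.29×10⁻⁵ × sin 25° = 6.16×10⁻⁵ s⁻¹
Geostrophic balance rearranged: |∂P/∂n| = f ρ V_g
|∂P/∂n| = 6.16×10⁻⁵ × 0.709 × 39.0 = 1.70×10⁻³ Pa/m

1.70×10⁻³ Pa/m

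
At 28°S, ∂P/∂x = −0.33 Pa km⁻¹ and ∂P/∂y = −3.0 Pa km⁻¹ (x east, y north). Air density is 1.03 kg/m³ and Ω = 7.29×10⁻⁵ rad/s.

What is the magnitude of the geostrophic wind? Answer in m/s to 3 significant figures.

Coriolis parameter at 28°S:
f = 2Ω sin φ = 2 × 7.29×10⁻⁵ × sin 28° = 6.84×10⁻⁵ s⁻¹
In the Southern Hemisphere f is negative: f = −6.84×10⁻⁵ s⁻¹.
Component geostrophic relations (x east, y north):
u_g = −(1/(fρ)) ∂P/∂y,  v_g = (1/(fρ)) ∂P/∂x
u_g = −(−3.0×10⁻³)/(−6.84×10⁻⁵ × 1.03) = −42.6 m/s;  v_g = (−0.33×10⁻³)/(−6.84×10⁻⁵ × 1.03) = 4.68 m/s
|V_g| = √(u_g² + v_g²) = 42.8 m/s

42.8 m/s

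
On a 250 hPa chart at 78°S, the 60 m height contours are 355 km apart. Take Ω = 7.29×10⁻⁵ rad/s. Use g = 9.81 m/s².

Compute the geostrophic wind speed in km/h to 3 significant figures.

Coriolis parameter at 78°S:
f = 2Ω sin φ = 2 × 7.29×10⁻⁵ × sin 78° = 1.43×10⁻⁴ s⁻¹
Height gradient: |∂Z/∂n| = 60 m / 355000 m = 1.69×10⁻⁴
On a pressure surface, geostrophic balance gives V_g = (g/f)|∂Z/∂n|:
V_g = 9.81 × 1.69×10⁻⁴ / 1.43×10⁻⁴ = 11.6 m/s
Converting: 11.6 m/s × 3.6 = 41.9 km/h

41.9 km/h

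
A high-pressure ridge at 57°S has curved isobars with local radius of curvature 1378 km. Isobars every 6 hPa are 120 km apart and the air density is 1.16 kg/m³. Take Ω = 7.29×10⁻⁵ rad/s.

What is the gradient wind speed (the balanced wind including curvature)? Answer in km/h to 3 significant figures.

Coriolis parameter at 57°S:
f = 2Ω sin φ = 2 × 7.29×10⁻⁵ × sin 57° = 1.22×10⁻⁴ s⁻¹
Pressure gradient: |∂P/∂n| = 600 Pa / 120000 m = 5.00×10⁻³ Pa/m
Geostrophic speed: V_g = |∂P/∂n|/(fρ) = 5.00×10⁻³/(1.22×10⁻⁴ × 1.16) = 35.3 m/s
Around a high, pressure-gradient force acts outward with centrifugal, so Coriolis balances both:
fV = (1/ρ)|∂P/∂n| + V²/R  →  V² − fR·V + fR·V_g = 0
With fR = 1.22×10⁻⁴ × 1378×10³ m = 168 m/s:
V = [fR − √((fR)² − 4 fR V_g)]/2 = [168 − √(168² − 4×168×35.3)]/2 = 50.2 m/s
Supergeostrophic (V > V_g = 35.3 m/s), as expected around a high.
Converting: 50.2 m/s × 3.6 = 181 km/h

181 km/h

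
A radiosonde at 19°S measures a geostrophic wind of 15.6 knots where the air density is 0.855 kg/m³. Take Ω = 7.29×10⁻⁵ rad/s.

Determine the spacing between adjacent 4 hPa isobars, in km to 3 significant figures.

1230 km

Coriolis parameter at 19°S:
f = 2Ω sin φ = 2 × 7.29×10⁻⁵ × sin 19° = 4.75×10⁻⁵ s⁻¹
Wind speed in SI: 15.6 knots = 8.03 m/s
Geostrophic balance rearranged: |∂P/∂n| = f ρ V_g
|∂P/∂n| = 4.75×10⁻⁵ × 0.855 × 8.03 = 3.26×10⁻⁴ Pa/m
Isobar spacing: Δn = ΔP/|∂P/∂n| = 400 Pa / 3.26×10⁻⁴ Pa/m = 1228094 m ≈ 1230 km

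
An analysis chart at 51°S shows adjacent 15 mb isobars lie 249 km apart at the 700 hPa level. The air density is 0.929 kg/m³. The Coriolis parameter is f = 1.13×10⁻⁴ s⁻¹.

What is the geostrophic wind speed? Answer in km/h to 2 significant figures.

Pressure gradient: |∂P/∂n| = 1500 Pa / 249000 m = 6.02×10⁻³ Pa/m
Geostrophic balance (pressure-gradient force = Coriolis force):
V_g = (1/(fρ)) |∂P/∂n| = 6.02×10⁻³ / (1.13×10⁻⁴ × 0.929) = 57.4 m/s
Converting: 57.4 m/s × 3.6 = 210 km/h

210 km/h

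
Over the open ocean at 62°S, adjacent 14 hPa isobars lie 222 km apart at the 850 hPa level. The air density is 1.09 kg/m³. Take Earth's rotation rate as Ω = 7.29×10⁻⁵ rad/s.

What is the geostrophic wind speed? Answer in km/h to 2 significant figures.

160 km/h

Coriolis parameter at 62°S:
f = 2Ω sin φ = 2 × 7.29×10⁻⁵ × sin 62° = 1.29×10⁻⁴ s⁻¹
Pressure gradient: |∂P/∂n| = 1400 Pa / 222000 m = 6.31×10⁻³ Pa/m
Geostrophic balance (pressure-gradient force = Coriolis force):
V_g = (1/(fρ)) |∂P/∂n| = 6.31×10⁻³ / (1.29×10⁻⁴ × 1.09) = 44.9 m/s
Converting: 44.9 m/s × 3.6 = 160 km/h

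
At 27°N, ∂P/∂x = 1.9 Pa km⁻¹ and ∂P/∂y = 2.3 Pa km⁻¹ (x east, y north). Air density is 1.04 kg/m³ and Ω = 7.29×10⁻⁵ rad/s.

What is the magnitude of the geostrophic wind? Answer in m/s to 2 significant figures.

Coriolis parameter at 27°N:
f = 2Ω sin φ = 2 × 7.29×10⁻⁵ × sin 27° = 6.62×10⁻⁵ s⁻¹
Component geostrophic relations (x east, y north):
u_g = −(1/(fρ)) ∂P/∂y,  v_g = (1/(fρ)) ∂P/∂x
u_g = −(2.3×10⁻³)/(6.62×10⁻⁵ × 1.04) = −33.4 m/s;  v_g = (1.9×10⁻³)/(6.62×10⁻⁵ × 1.04) = 27.6 m/s
|V_g| = √(u_g² + v_g²) = 43.3 m/s

43 m/s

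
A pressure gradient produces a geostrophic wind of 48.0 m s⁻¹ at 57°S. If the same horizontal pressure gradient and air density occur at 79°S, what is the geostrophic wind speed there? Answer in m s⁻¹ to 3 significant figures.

41.0 m s⁻¹

With the same pressure gradient and density, V_g ∝ 1/f ∝ 1/sin φ.
V₂ = V₁ · sin φ₁ / sin φ₂ = 48.0 × sin 57° / sin 79°
V₂ = 48.0 × 0.8387/0.9816 = 41.0 m s⁻¹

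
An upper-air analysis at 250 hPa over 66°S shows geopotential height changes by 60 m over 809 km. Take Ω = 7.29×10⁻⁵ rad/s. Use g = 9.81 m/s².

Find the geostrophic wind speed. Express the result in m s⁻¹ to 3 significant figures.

Coriolis parameter at 66°S:
f = 2Ω sin φ = 2 × 7.29×10⁻⁵ × sin 66° = 1.33×10⁻⁴ s⁻¹
Height gradient: |∂Z/∂n| = 60 m / 809000 m = 7.42×10⁻⁵
On a pressure surface, geostrophic balance gives V_g = (g/f)|∂Z/∂n|:
V_g = 9.81 × 7.42×10⁻⁵ / 1.33×10⁻⁴ = 5.46 m/s

5.46 m s⁻¹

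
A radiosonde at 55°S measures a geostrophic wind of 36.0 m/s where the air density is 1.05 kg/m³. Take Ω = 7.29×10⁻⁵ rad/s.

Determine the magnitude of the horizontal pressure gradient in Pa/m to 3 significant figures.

Coriolis parameter at 55°S:
f = 2Ω sin φ = 2 × 7.29×10⁻⁵ × sin 55° = 1.19×10⁻⁴ s⁻¹
Geostrophic balance rearranged: |∂P/∂n| = f ρ V_g
|∂P/∂n| = 1.19×10⁻⁴ × 1.05 × 36.0 = 4.51×10⁻³ Pa/m

4.51×10⁻³ Pa/m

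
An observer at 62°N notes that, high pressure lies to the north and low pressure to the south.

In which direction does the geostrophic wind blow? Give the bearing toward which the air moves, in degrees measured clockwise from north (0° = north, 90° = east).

The pressure-gradient force points toward the south (bearing 180°).
Geostrophic balance: in the Northern Hemisphere the Coriolis force deflects motion to the right, so the geostrophic wind blows 90° to the right of the pressure-gradient force (low pressure on the left).
Rotating 180° by 90° clockwise gives 270° — the wind blows toward the west.

270°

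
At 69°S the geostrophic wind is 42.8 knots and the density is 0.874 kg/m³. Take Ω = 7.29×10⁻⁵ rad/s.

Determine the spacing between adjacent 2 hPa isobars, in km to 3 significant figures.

76.4 km

Coriolis parameter at 69°S:
f = 2Ω sin φ = 2 × 7.29×10⁻⁵ × sin 69° = 1.36×10⁻⁴ s⁻¹
Wind speed in SI: 42.8 knots = 22.0 m/s
Geostrophic balance rearranged: |∂P/∂n| = f ρ V_g
|∂P/∂n| = 1.36×10⁻⁴ × 0.874 × 22.0 = 2.62×10⁻³ Pa/m
Isobar spacing: Δn = ΔP/|∂P/∂n| = 200 Pa / 2.62×10⁻³ Pa/m = 76353 m ≈ 76.4 km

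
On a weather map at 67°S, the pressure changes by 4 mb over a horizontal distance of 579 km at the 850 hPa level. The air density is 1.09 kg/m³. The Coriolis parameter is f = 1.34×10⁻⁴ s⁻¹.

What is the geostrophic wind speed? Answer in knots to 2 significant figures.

Pressure gradient: |∂P/∂n| = 400 Pa / 579000 m = 6.91×10⁻⁴ Pa/m
Geostrophic balance (pressure-gradient force = Coriolis force):
V_g = (1/(fρ)) |∂P/∂n| = 6.91×10⁻⁴ / (1.34×10⁻⁴ × 1.09) = 4.73 m/s
Converting: 4.73 m/s × 1.944 = 9.2 knots

9.2 knots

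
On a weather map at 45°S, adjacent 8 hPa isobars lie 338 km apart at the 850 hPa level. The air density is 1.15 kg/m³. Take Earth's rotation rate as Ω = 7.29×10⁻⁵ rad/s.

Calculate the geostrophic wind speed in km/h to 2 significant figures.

72 km/h

Coriolis parameter at 45°S:
f = 2Ω sin φ = 2 × 7.29×10⁻⁵ × sin 45° = 1.03×10⁻⁴ s⁻¹
Pressure gradient: |∂P/∂n| = 800 Pa / 338000 m = 2.37×10⁻³ Pa/m
Geostrophic balance (pressure-gradient force = Coriolis force):
V_g = (1/(fρ)) |∂P/∂n| = 2.37×10⁻³ / (1.03×10⁻⁴ × 1.15) = 20.0 m/s
Converting: 20.0 m/s × 3.6 = 72 km/h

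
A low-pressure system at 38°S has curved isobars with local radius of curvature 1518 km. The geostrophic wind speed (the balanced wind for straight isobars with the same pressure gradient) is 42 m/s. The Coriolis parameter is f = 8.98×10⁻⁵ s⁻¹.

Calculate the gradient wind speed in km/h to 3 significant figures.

121 km/h

Around a low, centrifugal force acts outward with Coriolis, so pressure-gradient force balances both:
(1/ρ)|∂P/∂n| = fV + V²/R  →  V² + fR·V − fR·V_g = 0
With fR = 8.98×10⁻⁵ × 1518×10³ m = 136 m/s:
V = [−fR + √((fR)² + 4 fR V_g)]/2 = [−136 + √(136² + 4×136×42)]/2 = 33.7 m/s
Subgeostrophic (V < V_g = 42 m/s), as expected around a low.
Converting: 33.7 m/s × 3.6 = 121 km/h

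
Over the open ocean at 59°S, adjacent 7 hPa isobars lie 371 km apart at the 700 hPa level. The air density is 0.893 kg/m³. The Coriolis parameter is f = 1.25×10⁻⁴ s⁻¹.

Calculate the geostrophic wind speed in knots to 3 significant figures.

Pressure gradient: |∂P/∂n| = 700 Pa / 371000 m = 1.89×10⁻³ Pa/m
Geostrophic balance (pressure-gradient force = Coriolis force):
V_g = (1/(fρ)) |∂P/∂n| = 1.89×10⁻³ / (1.25×10⁻⁴ × 0.893) = 16.9 m/s
Converting: 16.9 m/s × 1.944 = 32.9 knots

32.9 knots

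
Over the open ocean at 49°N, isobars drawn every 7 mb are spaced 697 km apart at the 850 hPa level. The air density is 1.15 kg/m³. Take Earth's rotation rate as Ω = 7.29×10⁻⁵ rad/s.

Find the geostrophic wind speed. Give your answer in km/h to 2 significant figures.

29 km/h

Coriolis parameter at 49°N:
f = 2Ω sin φ = 2 × 7.29×10⁻⁵ × sin 49° = 1.10×10⁻⁴ s⁻¹
Pressure gradient: |∂P/∂n| = 700 Pa / 697000 m = 1.00×10⁻³ Pa/m
Geostrophic balance (pressure-gradient force = Coriolis force):
V_g = (1/(fρ)) |∂P/∂n| = 1.00×10⁻³ / (1.10×10⁻⁴ × 1.15) = 7.94 m/s
Converting: 7.94 m/s × 3.6 = 29 km/h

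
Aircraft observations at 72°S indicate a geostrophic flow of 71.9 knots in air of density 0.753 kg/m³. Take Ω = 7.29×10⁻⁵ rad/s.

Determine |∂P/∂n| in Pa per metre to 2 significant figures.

Coriolis parameter at 72°S:
f = 2Ω sin φ = 2 × 7.29×10⁻⁵ × sin 72° = 1.39×10⁻⁴ s⁻¹
Wind speed in SI: 71.9 knots = 37.0 m/s
Geostrophic balance rearranged: |∂P/∂n| = f ρ V_g
|∂P/∂n| = 1.39×10⁻⁴ × 0.753 × 37.0 = 3.86×10⁻³ Pa/m

3.9×10⁻³ Pa/m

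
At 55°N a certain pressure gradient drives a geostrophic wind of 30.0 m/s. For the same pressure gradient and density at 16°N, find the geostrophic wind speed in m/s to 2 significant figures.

With the same pressure gradient and density, V_g ∝ 1/f ∝ 1/sin φ.
V₂ = V₁ · sin φ₁ / sin φ₂ = 30.0 × sin 55° / sin 16°
V₂ = 30.0 × 0.8192/0.2756 = 89 m/s

89 m/s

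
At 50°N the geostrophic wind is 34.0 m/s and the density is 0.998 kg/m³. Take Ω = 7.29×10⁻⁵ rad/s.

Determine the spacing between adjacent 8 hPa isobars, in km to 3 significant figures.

Coriolis parameter at 50°N:
f = 2Ω sin φ = 2 × 7.29×10⁻⁵ × sin 50° = 1.12×10⁻⁴ s⁻¹
Geostrophic balance rearranged: |∂P/∂n| = f ρ V_g
|∂P/∂n| = 1.12×10⁻⁴ × 0.998 × 34.0 = 3.79×10⁻³ Pa/m
Isobar spacing: Δn = ΔP/|∂P/∂n| = 800 Pa / 3.79×10⁻³ Pa/m = 211091 m ≈ 211 km

211 km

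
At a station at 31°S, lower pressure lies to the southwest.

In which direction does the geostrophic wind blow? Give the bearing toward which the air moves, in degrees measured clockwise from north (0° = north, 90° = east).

135°

The pressure-gradient force points toward the southwest (bearing 225°).
Geostrophic balance: in the Southern Hemisphere the Coriolis force deflects motion to the left, so the geostrophic wind blows 90° to the left of the pressure-gradient force (low pressure on the right).
Rotating 225° by 90° counterclockwise gives 135° — the wind blows toward the southeast.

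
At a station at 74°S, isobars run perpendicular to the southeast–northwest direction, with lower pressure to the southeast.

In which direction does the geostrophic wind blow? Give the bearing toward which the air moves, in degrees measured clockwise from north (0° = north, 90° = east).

The pressure-gradient force points toward the southeast (bearing 135°).
Geostrophic balance: in the Southern Hemisphere the Coriolis force deflects motion to the left, so the geostrophic wind blows 90° to the left of the pressure-gradient force (low pressure on the right).
Rotating 135° by 90° counterclockwise gives 045° — the wind blows toward the northeast.

045°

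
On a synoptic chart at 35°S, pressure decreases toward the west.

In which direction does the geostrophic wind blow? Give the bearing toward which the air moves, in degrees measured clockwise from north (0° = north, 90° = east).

The pressure-gradient force points toward the west (bearing 270°).
Geostrophic balance: in the Southern Hemisphere the Coriolis force deflects motion to the left, so the geostrophic wind blows 90° to the left of the pressure-gradient force (low pressure on the right).
Rotating 270° by 90° counterclockwise gives 180° — the wind blows toward the south.

180°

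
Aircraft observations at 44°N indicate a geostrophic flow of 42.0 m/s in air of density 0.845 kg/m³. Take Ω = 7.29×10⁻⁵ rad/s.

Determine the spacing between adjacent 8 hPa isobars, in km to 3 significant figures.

Coriolis parameter at 44°N:
f = 2Ω sin φ = 2 × 7.29×10⁻⁵ × sin 44° = 1.01×10⁻⁴ s⁻¹
Geostrophic balance rearranged: |∂P/∂n| = f ρ V_g
|∂P/∂n| = 1.01×10⁻⁴ × 0.845 × 42.0 = 3.59×10⁻³ Pa/m
Isobar spacing: Δn = ΔP/|∂P/∂n| = 800 Pa / 3.59×10⁻³ Pa/m = 222564 m ≈ 223 km

223 km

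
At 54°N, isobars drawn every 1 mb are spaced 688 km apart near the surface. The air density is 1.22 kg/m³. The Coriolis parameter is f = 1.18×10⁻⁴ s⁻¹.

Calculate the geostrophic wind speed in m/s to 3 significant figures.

Pressure gradient: |∂P/∂n| = 100 Pa / 688000 m = 1.45×10⁻⁴ Pa/m
Geostrophic balance (pressure-gradient force = Coriolis force):
V_g = (1/(fρ)) |∂P/∂n| = 1.45×10⁻⁴ / (1.18×10⁻⁴ × 1.22) = 1.01 m/s

1.01 m/s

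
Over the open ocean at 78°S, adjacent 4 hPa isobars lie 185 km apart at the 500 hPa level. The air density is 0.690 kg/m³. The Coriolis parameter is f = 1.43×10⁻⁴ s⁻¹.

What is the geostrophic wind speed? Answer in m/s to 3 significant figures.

Pressure gradient: |∂P/∂n| = 400 Pa / 185000 m = 2.16×10⁻³ Pa/m
Geostrophic balance (pressure-gradient force = Coriolis force):
V_g = (1/(fρ)) |∂P/∂n| = 2.16×10⁻³ / (1.43×10⁻⁴ × 0.690) = 21.9 m/s

21.9 m/s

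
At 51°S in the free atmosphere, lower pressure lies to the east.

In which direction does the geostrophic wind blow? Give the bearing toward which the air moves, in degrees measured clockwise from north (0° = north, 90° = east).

000°

The pressure-gradient force points toward the east (bearing 090°).
Geostrophic balance: in the Southern Hemisphere the Coriolis force deflects motion to the left, so the geostrophic wind blows 90° to the left of the pressure-gradient force (low pressure on the right).
Rotating 090° by 90° counterclockwise gives 000° — the wind blows toward the north.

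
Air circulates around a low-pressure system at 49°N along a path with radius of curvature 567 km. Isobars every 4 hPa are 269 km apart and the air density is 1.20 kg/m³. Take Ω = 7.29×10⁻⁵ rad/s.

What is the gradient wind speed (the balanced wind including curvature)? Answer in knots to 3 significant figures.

Coriolis parameter at 49°N:
f = 2Ω sin φ = 2 × 7.29×10⁻⁵ × sin 49° = 1.10×10⁻⁴ s⁻¹
Pressure gradient: |∂P/∂n| = 400 Pa / 269000 m = 1.49×10⁻³ Pa/m
Geostrophic speed: V_g = |∂P/∂n|/(fρ) = 1.49×10⁻³/(1.10×10⁻⁴ × 1.20) = 11.3 m/s
Around a low, centrifugal force acts outward with Coriolis, so pressure-gradient force balances both:
(1/ρ)|∂P/∂n| = fV + V²/R  →  V² + fR·V − fR·V_g = 0
With fR = 1.10×10⁻⁴ × 567×10³ m = 62.4 m/s:
V = [−fR + √((fR)² + 4 fR V_g)]/2 = [−62.4 + √(62.4² + 4×62.4×11.3)]/2 = 9.74 m/s
Subgeostrophic (V < V_g = 11.3 m/s), as expected around a low.
Converting: 9.74 m/s × 1.944 = 18.9 knots

18.9 knots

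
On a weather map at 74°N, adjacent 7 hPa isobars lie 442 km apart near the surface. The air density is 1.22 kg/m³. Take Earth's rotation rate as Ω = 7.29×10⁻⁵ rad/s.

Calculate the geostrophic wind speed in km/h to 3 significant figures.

Coriolis parameter at 74°N:
f = 2Ω sin φ = 2 × 7.29×10⁻⁵ × sin 74° = 1.40×10⁻⁴ s⁻¹
Pressure gradient: |∂P/∂n| = 700 Pa / 442000 m = 1.58×10⁻³ Pa/m
Geostrophic balance (pressure-gradient force = Coriolis force):
V_g = (1/(fρ)) |∂P/∂n| = 1.58×10⁻³ / (1.40×10⁻⁴ × 1.22) = 9.26 m/s
Converting: 9.26 m/s × 3.6 = 33.3 km/h

33.3 km/h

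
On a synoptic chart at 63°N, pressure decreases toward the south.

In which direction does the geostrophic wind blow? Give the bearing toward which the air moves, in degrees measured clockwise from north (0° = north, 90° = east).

270°

The pressure-gradient force points toward the south (bearing 180°).
Geostrophic balance: in the Northern Hemisphere the Coriolis force deflects motion to the right, so the geostrophic wind blows 90° to the right of the pressure-gradient force (low pressure on the left).
Rotating 180° by 90° clockwise gives 270° — the wind blows toward the west.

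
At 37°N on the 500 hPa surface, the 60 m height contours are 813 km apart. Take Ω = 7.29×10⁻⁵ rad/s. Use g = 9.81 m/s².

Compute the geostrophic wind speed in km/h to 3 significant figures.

29.7 km/h

Coriolis parameter at 37°N:
f = 2Ω sin φ = 2 × 7.29×10⁻⁵ × sin 37° = 8.77×10⁻⁵ s⁻¹
Height gradient: |∂Z/∂n| = 60 m / 813000 m = 7.38×10⁻⁵
On a pressure surface, geostrophic balance gives V_g = (g/f)|∂Z/∂n|:
V_g = 9.81 × 7.38×10⁻⁵ / 8.77×10⁻⁵ = 8.25 m/s
Converting: 8.25 m/s × 3.6 = 29.7 km/h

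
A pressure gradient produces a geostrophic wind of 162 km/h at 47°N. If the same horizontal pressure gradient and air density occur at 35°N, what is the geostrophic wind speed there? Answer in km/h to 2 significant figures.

210 km/h

With the same pressure gradient and density, V_g ∝ 1/f ∝ 1/sin φ.
V₂ = V₁ · sin φ₁ / sin φ₂ = 162 × sin 47° / sin 35°
V₂ = 162 × 0.7314/0.5736 = 210 km/h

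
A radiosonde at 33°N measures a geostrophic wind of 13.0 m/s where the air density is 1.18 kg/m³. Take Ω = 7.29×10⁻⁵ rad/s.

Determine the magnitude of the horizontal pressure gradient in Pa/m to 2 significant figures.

Coriolis parameter at 33°N:
f = 2Ω sin φ = 2 × 7.29×10⁻⁵ × sin 33° = 7.94×10⁻⁵ s⁻¹
Geostrophic balance rearranged: |∂P/∂n| = f ρ V_g
|∂P/∂n| = 7.94×10⁻⁵ × 1.18 × 13.0 = 1.22×10⁻³ Pa/m

1.2×10⁻³ Pa/m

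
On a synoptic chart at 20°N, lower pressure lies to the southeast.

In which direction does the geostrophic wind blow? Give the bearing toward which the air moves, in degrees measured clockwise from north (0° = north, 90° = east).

225°

The pressure-gradient force points toward the southeast (bearing 135°).
Geostrophic balance: in the Northern Hemisphere the Coriolis force deflects motion to the right, so the geostrophic wind blows 90° to the right of the pressure-gradient force (low pressure on the left).
Rotating 135° by 90° clockwise gives 225° — the wind blows toward the southwest.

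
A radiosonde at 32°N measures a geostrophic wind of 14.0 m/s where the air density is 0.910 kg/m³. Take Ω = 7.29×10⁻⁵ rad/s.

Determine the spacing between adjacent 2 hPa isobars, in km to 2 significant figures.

200 km

Coriolis parameter at 32°N:
f = 2Ω sin φ = 2 × 7.29×10⁻⁵ × sin 32° = 7.73×10⁻⁵ s⁻¹
Geostrophic balance rearranged: |∂P/∂n| = f ρ V_g
|∂P/∂n| = 7.73×10⁻⁵ × 0.910 × 14.0 = 9.84×10⁻⁴ Pa/m
Isobar spacing: Δn = ΔP/|∂P/∂n| = 200 Pa / 9.84×10⁻⁴ Pa/m = 203186 m ≈ 200 km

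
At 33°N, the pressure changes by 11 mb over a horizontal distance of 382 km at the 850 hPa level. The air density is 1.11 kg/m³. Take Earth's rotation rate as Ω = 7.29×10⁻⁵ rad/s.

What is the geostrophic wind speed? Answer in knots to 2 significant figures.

64 knots

Coriolis parameter at 33°N:
f = 2Ω sin φ = 2 × 7.29×10⁻⁵ × sin 33° = 7.94×10⁻⁵ s⁻¹
Pressure gradient: |∂P/∂n| = 1100 Pa / 382000 m = 2.88×10⁻³ Pa/m
Geostrophic balance (pressure-gradient force = Coriolis force):
V_g = (1/(fρ)) |∂P/∂n| = 2.88×10⁻³ / (7.94×10⁻⁵ × 1.11) = 32.7 m/s
Converting: 32.7 m/s × 1.944 = 64 knots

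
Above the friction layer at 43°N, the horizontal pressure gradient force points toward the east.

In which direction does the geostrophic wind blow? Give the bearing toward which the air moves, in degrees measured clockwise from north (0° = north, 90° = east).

180°

The pressure-gradient force points toward the east (bearing 090°).
Geostrophic balance: in the Northern Hemisphere the Coriolis force deflects motion to the right, so the geostrophic wind blows 90° to the right of the pressure-gradient force (low pressure on the left).
Rotating 090° by 90° clockwise gives 180° — the wind blows toward the south.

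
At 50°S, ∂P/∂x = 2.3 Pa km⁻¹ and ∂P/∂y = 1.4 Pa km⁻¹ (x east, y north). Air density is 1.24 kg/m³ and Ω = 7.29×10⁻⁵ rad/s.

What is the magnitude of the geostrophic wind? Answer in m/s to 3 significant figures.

Coriolis parameter at 50°S:
f = 2Ω sin φ = 2 × 7.29×10⁻⁵ × sin 50° = 1.12×10⁻⁴ s⁻¹
In the Southern Hemisphere f is negative: f = −1.12×10⁻⁴ s⁻¹.
Component geostrophic relations (x east, y north):
u_g = −(1/(fρ)) ∂P/∂y,  v_g = (1/(fρ)) ∂P/∂x
u_g = −(1.4×10⁻³)/(−1.12×10⁻⁴ × 1.24) = 10.1 m/s;  v_g = (2.3×10⁻³)/(−1.12×10⁻⁴ × 1.24) = −16.6 m/s
|V_g| = √(u_g² + v_g²) = 19.4 m/s

19.4 m/s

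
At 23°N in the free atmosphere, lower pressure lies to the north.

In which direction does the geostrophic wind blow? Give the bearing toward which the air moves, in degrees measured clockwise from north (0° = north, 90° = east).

090°

The pressure-gradient force points toward the north (bearing 000°).
Geostrophic balance: in the Northern Hemisphere the Coriolis force deflects motion to the right, so the geostrophic wind blows 90° to the right of the pressure-gradient force (low pressure on the left).
Rotating 000° by 90° clockwise gives 090° — the wind blows toward the east.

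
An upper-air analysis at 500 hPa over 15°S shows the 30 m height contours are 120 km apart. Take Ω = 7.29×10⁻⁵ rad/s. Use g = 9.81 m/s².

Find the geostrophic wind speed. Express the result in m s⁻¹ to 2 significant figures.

65 m s⁻¹

Coriolis parameter at 15°S:
f = 2Ω sin φ = 2 × 7.29×10⁻⁵ × sin 15° = 3.77×10⁻⁵ s⁻¹
Height gradient: |∂Z/∂n| = 30 m / 120000 m = 2.50×10⁻⁴
On a pressure surface, geostrophic balance gives V_g = (g/f)|∂Z/∂n|:
V_g = 9.81 × 2.50×10⁻⁴ / 3.77×10⁻⁵ = 65.0 m/s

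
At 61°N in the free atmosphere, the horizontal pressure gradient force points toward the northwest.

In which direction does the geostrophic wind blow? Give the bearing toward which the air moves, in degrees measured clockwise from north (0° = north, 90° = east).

045°

The pressure-gradient force points toward the northwest (bearing 315°).
Geostrophic balance: in the Northern Hemisphere the Coriolis force deflects motion to the right, so the geostrophic wind blows 90° to the right of the pressure-gradient force (low pressure on the left).
Rotating 315° by 90° clockwise gives 045° — the wind blows toward the northeast.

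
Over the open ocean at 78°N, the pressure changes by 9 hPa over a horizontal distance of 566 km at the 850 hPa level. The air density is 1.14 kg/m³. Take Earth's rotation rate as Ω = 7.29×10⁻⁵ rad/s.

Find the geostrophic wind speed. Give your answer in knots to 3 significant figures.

Coriolis parameter at 78°N:
f = 2Ω sin φ = 2 × 7.29×10⁻⁵ × sin 78° = 1.43×10⁻⁴ s⁻¹
Pressure gradient: |∂P/∂n| = 900 Pa / 566000 m = 1.59×10⁻³ Pa/m
Geostrophic balance (pressure-gradient force = Coriolis force):
V_g = (1/(fρ)) |∂P/∂n| = 1.59×10⁻³ / (1.43×10⁻⁴ × 1.14) = 9.78 m/s
Converting: 9.78 m/s × 1.944 = 19.0 knots

19.0 knots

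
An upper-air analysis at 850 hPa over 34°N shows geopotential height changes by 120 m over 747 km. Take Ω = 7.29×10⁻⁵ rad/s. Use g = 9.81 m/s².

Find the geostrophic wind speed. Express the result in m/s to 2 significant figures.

Coriolis parameter at 34°N:
f = 2Ω sin φ = 2 × 7.29×10⁻⁵ × sin 34° = 8.15×10⁻⁵ s⁻¹
Height gradient: |∂Z/∂n| = 120 m / 747000 m = 1.61×10⁻⁴
On a pressure surface, geostrophic balance gives V_g = (g/f)|∂Z/∂n|:
V_g = 9.81 × 1.61×10⁻⁴ / 8.15×10⁻⁵ = 19.3 m/s

19 m/s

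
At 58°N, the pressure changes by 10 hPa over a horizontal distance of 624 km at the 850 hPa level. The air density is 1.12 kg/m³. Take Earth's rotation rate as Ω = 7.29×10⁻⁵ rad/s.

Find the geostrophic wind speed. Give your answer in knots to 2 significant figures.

Coriolis parameter at 58°N:
f = 2Ω sin φ = 2 × 7.29×10⁻⁵ × sin 58° = 1.24×10⁻⁴ s⁻¹
Pressure gradient: |∂P/∂n| = 1000 Pa / 624000 m = 1.60×10⁻³ Pa/m
Geostrophic balance (pressure-gradient force = Coriolis force):
V_g = (1/(fρ)) |∂P/∂n| = 1.60×10⁻³ / (1.24×10⁻⁴ × 1.12) = 11.6 m/s
Converting: 11.6 m/s × 1.944 = 22 knots

22 knots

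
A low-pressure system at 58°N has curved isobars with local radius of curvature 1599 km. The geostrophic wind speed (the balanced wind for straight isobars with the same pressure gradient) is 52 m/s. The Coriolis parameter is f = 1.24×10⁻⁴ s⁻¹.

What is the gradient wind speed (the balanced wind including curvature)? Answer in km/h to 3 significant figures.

154 km/h

Around a low, centrifugal force acts outward with Coriolis, so pressure-gradient force balances both:
(1/ρ)|∂P/∂n| = fV + V²/R  →  V² + fR·V − fR·V_g = 0
With fR = 1.24×10⁻⁴ × 1599×10³ m = 198 m/s:
V = [−fR + √((fR)² + 4 fR V_g)]/2 = [−198 + √(198² + 4×198×52)]/2 = 42.8 m/s
Subgeostrophic (V < V_g = 52 m/s), as expected around a low.
Converting: 42.8 m/s × 3.6 = 154 km/h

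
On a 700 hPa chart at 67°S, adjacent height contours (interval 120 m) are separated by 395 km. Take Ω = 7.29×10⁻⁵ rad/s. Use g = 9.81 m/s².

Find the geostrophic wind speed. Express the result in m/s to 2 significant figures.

22 m/s

Coriolis parameter at 67°S:
f = 2Ω sin φ = 2 × 7.29×10⁻⁵ × sin 67° = 1.34×10⁻⁴ s⁻¹
Height gradient: |∂Z/∂n| = 120 m / 395000 m = 3.04×10⁻⁴
On a pressure surface, geostrophic balance gives V_g = (g/f)|∂Z/∂n|:
V_g = 9.81 × 3.04×10⁻⁴ / 1.34×10⁻⁴ = 22.2 m/s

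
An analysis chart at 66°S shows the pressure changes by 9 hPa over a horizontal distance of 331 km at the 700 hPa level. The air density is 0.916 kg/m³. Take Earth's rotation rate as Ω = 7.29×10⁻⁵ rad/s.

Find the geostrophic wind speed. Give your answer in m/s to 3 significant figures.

22.3 m/s

Coriolis parameter at 66°S:
f = 2Ω sin φ = 2 × 7.29×10⁻⁵ × sin 66° = 1.33×10⁻⁴ s⁻¹
Pressure gradient: |∂P/∂n| = 900 Pa / 331000 m = 2.72×10⁻³ Pa/m
Geostrophic balance (pressure-gradient force = Coriolis force):
V_g = (1/(fρ)) |∂P/∂n| = 2.72×10⁻³ / (1.33×10⁻⁴ × 0.916) = 22.3 m/s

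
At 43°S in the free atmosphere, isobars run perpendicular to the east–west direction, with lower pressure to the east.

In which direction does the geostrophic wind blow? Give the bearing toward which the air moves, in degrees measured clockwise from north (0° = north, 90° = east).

The pressure-gradient force points toward the east (bearing 090°).
Geostrophic balance: in the Southern Hemisphere the Coriolis force deflects motion to the left, so the geostrophic wind blows 90° to the left of the pressure-gradient force (low pressure on the right).
Rotating 090° by 90° counterclockwise gives 000° — the wind blows toward the north.

000°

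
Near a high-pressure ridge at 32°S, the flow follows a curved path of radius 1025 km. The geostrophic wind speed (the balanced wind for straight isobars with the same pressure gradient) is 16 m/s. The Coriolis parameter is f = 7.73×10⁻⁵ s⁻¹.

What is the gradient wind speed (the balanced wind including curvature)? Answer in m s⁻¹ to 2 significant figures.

Around a high, pressure-gradient force acts outward with centrifugal, so Coriolis balances both:
fV = (1/ρ)|∂P/∂n| + V²/R  →  V² − fR·V + fR·V_g = 0
With fR = 7.73×10⁻⁵ × 1025×10³ m = 79.2 m/s:
V = [fR − √((fR)² − 4 fR V_g)]/2 = [79.2 − √(79.2² − 4×79.2×16)]/2 = 22.2 m/s
Supergeostrophic (V > V_g = 16 m/s), as expected around a high.

22 m s⁻¹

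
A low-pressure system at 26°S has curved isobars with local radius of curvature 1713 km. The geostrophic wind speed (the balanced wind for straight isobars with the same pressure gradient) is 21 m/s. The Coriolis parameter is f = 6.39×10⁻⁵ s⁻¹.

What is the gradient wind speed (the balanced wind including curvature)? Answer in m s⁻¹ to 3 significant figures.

Around a low, centrifugal force acts outward with Coriolis, so pressure-gradient force balances both:
(1/ρ)|∂P/∂n| = fV + V²/R  →  V² + fR·V − fR·V_g = 0
With fR = 6.39×10⁻⁵ × 1713×10³ m = 109 m/s:
V = [−fR + √((fR)² + 4 fR V_g)]/2 = [−109 + √(109² + 4×109×21)]/2 = 18 m/s
Subgeostrophic (V < V_g = 21 m/s), as expected around a low.

18.0 m s⁻¹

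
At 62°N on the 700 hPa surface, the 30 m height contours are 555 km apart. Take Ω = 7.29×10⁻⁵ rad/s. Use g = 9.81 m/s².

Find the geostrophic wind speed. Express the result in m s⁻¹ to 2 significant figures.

4.1 m s⁻¹

Coriolis parameter at 62°N:
f = 2Ω sin φ = 2 × 7.29×10⁻⁵ × sin 62° = 1.29×10⁻⁴ s⁻¹
Height gradient: |∂Z/∂n| = 30 m / 555000 m = 5.41×10⁻⁵
On a pressure surface, geostrophic balance gives V_g = (g/f)|∂Z/∂n|:
V_g = 9.81 × 5.41×10⁻⁵ / 1.29×10⁻⁴ = 4.12 m/s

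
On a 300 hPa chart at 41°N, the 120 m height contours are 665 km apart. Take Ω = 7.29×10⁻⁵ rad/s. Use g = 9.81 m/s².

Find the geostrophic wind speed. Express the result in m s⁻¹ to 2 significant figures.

19 m s⁻¹

Coriolis parameter at 41°N:
f = 2Ω sin φ = 2 × 7.29×10⁻⁵ × sin 41° = 9.57×10⁻⁵ s⁻¹
Height gradient: |∂Z/∂n| = 120 m / 665000 m = 1.80×10⁻⁴
On a pressure surface, geostrophic balance gives V_g = (g/f)|∂Z/∂n|:
V_g = 9.81 × 1.80×10⁻⁴ / 9.57×10⁻⁵ = 18.5 m/s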